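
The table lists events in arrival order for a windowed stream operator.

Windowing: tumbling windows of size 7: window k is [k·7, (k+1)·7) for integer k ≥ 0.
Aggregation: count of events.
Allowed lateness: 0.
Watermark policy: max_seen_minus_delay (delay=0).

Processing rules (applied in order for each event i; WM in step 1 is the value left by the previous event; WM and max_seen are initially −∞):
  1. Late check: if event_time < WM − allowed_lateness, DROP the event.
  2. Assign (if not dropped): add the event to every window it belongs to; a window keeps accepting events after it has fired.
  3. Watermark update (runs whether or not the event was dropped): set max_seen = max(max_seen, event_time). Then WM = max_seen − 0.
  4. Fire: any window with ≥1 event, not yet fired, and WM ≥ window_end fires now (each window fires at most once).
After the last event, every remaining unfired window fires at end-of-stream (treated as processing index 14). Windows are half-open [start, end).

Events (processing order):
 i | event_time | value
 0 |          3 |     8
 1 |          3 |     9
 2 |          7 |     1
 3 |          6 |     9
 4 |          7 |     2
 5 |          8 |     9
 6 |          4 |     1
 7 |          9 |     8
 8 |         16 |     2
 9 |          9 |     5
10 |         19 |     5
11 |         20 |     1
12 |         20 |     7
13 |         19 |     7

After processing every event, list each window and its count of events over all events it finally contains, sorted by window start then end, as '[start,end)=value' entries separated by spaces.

i=0 t=3 v=8: → [0,7); WM=3
i=1 t=3 v=9: → [0,7); WM=3
i=2 t=7 v=1: → [7,14); WM=7; [0,7) fires=2
i=3 t=6 v=9: DROP (t<7-0); WM=7
i=4 t=7 v=2: → [7,14); WM=7
i=5 t=8 v=9: → [7,14); WM=8
i=6 t=4 v=1: DROP (t<8-0); WM=8
i=7 t=9 v=8: → [7,14); WM=9
i=8 t=16 v=2: → [14,21); WM=16; [7,14) fires=4
i=9 t=9 v=5: DROP (t<16-0); WM=16
i=10 t=19 v=5: → [14,21); WM=19
i=11 t=20 v=1: → [14,21); WM=20
i=12 t=20 v=7: → [14,21); WM=20
i=13 t=19 v=7: DROP (t<20-0); WM=20

[0,7)=2 [7,14)=4 [14,21)=4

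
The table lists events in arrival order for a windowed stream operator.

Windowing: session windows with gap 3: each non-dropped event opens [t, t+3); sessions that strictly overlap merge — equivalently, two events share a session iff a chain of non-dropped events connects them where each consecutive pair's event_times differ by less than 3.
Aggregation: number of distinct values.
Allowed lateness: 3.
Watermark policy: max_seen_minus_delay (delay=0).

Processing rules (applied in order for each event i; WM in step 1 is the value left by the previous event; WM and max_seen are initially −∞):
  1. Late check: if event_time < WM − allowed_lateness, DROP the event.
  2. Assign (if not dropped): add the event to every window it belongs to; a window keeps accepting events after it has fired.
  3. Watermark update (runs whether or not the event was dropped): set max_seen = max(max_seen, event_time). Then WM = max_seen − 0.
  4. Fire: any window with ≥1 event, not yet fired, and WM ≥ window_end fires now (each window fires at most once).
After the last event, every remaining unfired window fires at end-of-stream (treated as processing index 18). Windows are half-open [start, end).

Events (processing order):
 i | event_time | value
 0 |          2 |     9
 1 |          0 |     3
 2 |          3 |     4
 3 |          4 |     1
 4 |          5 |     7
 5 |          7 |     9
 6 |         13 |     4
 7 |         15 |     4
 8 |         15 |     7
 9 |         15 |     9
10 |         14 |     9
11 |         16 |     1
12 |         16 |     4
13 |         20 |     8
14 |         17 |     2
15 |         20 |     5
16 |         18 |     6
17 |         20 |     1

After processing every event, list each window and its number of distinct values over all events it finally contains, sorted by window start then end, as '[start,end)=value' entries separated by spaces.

i=0 t=2 v=9: → [2,5); WM=2
i=1 t=0 v=3: → [0,5); WM=2
i=2 t=3 v=4: → [0,6); WM=3
i=3 t=4 v=1: → [0,7); WM=4
i=4 t=5 v=7: → [0,8); WM=5
i=5 t=7 v=9: → [0,10); WM=7
i=6 t=13 v=4: → [13,16); WM=13
i=7 t=15 v=4: → [13,18); WM=15
i=8 t=15 v=7: → [13,18); WM=15
i=9 t=15 v=9: → [13,18); WM=15
i=10 t=14 v=9: → [13,18); WM=15
i=11 t=16 v=1: → [13,19); WM=16
i=12 t=16 v=4: → [13,19); WM=16
i=13 t=20 v=8: → [20,23); WM=20
i=14 t=17 v=2: → [13,20); WM=20
i=15 t=20 v=5: → [20,23); WM=20
i=16 t=18 v=6: → [13,23); WM=20
i=17 t=20 v=1: → [13,23); WM=20

[0,10)=5 [13,23)=8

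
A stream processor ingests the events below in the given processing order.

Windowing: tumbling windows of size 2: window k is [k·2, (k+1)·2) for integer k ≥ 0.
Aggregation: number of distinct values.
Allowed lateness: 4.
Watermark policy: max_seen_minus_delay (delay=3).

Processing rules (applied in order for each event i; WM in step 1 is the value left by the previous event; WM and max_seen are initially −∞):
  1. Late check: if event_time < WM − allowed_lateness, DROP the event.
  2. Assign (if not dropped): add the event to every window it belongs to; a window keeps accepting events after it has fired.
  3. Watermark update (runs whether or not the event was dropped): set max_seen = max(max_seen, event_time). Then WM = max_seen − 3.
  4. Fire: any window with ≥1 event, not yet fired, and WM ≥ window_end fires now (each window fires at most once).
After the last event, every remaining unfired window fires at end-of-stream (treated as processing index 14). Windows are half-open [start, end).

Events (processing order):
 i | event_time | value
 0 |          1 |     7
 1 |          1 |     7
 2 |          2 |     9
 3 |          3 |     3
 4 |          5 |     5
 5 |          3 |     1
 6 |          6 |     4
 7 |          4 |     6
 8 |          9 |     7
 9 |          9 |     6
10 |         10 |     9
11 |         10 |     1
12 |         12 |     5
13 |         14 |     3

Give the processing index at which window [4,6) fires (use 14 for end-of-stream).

i=0 t=1 v=7: → [0,2); WM=-2
i=1 t=1 v=7: → [0,2); WM=-2
i=2 t=2 v=9: → [2,4); WM=-1
i=3 t=3 v=3: → [2,4); WM=0
i=4 t=5 v=5: → [4,6); WM=2; [0,2) fires=1
i=5 t=3 v=1: → [2,4); WM=2
i=6 t=6 v=4: → [6,8); WM=3
i=7 t=4 v=6: → [4,6); WM=3
i=8 t=9 v=7: → [8,10); WM=6; [2,4) fires=3 [4,6) fires=2
i=9 t=9 v=6: → [8,10); WM=6
i=10 t=10 v=9: → [10,12); WM=7
i=11 t=10 v=1: → [10,12); WM=7
i=12 t=12 v=5: → [12,14); WM=9; [6,8) fires=1
i=13 t=14 v=3: → [14,16); WM=11; [8,10) fires=2

8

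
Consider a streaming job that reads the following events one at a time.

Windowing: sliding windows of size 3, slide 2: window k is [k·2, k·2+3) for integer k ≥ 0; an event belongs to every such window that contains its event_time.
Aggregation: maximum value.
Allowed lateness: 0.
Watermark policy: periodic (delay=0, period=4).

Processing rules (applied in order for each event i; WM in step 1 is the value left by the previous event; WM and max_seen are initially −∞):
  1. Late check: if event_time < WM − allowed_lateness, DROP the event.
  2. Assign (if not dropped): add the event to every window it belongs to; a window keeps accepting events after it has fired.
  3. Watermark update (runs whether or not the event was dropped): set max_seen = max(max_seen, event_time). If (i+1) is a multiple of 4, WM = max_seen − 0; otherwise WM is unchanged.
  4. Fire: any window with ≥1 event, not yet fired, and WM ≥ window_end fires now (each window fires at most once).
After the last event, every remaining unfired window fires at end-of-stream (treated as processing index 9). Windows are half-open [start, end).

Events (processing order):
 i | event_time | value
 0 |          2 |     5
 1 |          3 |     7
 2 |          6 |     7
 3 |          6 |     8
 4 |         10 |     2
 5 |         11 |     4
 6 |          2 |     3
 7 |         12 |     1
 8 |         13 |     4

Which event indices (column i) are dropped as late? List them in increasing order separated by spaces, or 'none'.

6

i=0 t=2 v=5: → [2,5),[0,3); WM=−∞
i=1 t=3 v=7: → [2,5); WM=−∞
i=2 t=6 v=7: → [6,9),[4,7); WM=−∞
i=3 t=6 v=8: → [6,9),[4,7); WM=6; [0,3) fires=5 [2,5) fires=7
i=4 t=10 v=2: → [10,13),[8,11); WM=6
i=5 t=11 v=4: → [10,13); WM=6
i=6 t=2 v=3: DROP (t<6-0); WM=6
i=7 t=12 v=1: → [12,15),[10,13); WM=12; [4,7) fires=8 [6,9) fires=8 [8,11) fires=2
i=8 t=13 v=4: → [12,15); WM=12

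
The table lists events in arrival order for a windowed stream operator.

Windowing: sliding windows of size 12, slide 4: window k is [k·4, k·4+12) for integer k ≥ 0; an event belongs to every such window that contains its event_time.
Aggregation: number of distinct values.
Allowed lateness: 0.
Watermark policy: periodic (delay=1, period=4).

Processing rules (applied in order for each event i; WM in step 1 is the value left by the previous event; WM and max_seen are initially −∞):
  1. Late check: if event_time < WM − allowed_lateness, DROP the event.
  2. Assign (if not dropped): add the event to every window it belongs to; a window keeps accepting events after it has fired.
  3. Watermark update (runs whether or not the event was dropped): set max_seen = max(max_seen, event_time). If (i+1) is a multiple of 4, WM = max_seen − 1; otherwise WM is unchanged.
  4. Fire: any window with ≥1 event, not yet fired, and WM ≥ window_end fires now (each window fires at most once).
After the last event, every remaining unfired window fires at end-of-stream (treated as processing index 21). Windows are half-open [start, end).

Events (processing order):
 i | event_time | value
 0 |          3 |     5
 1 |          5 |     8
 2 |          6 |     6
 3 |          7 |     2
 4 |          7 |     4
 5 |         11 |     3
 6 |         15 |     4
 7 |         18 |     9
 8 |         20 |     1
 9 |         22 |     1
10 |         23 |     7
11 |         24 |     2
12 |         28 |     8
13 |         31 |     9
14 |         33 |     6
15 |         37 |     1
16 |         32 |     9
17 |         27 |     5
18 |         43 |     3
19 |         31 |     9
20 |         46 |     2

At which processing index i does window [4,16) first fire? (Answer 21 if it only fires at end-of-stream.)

i=0 t=3 v=5: → [0,12); WM=−∞
i=1 t=5 v=8: → [4,16),[0,12); WM=−∞
i=2 t=6 v=6: → [4,16),[0,12); WM=−∞
i=3 t=7 v=2: → [4,16),[0,12); WM=6
i=4 t=7 v=4: → [4,16),[0,12); WM=6
i=5 t=11 v=3: → [8,20),[4,16),[0,12); WM=6
i=6 t=15 v=4: → [12,24),[8,20),[4,16); WM=6
i=7 t=18 v=9: → [16,28),[12,24),[8,20); WM=17; [0,12) fires=6 [4,16) fires=5
i=8 t=20 v=1: → [20,32),[16,28),[12,24); WM=17
i=9 t=22 v=1: → [20,32),[16,28),[12,24); WM=17
i=10 t=23 v=7: → [20,32),[16,28),[12,24); WM=17
i=11 t=24 v=2: → [24,36),[20,32),[16,28); WM=23; [8,20) fires=3
i=12 t=28 v=8: → [28,40),[24,36),[20,32); WM=23
i=13 t=31 v=9: → [28,40),[24,36),[20,32); WM=23
i=14 t=33 v=6: → [32,44),[28,40),[24,36); WM=23
i=15 t=37 v=1: → [36,48),[32,44),[28,40); WM=36; [12,24) fires=4 [16,28) fires=4 [20,32) fires=5 [24,36) fires=4
i=16 t=32 v=9: DROP (t<36-0); WM=36
i=17 t=27 v=5: DROP (t<36-0); WM=36
i=18 t=43 v=3: → [40,52),[36,48),[32,44); WM=36
i=19 t=31 v=9: DROP (t<36-0); WM=42; [28,40) fires=4
i=20 t=46 v=2: → [44,56),[40,52),[36,48); WM=42

7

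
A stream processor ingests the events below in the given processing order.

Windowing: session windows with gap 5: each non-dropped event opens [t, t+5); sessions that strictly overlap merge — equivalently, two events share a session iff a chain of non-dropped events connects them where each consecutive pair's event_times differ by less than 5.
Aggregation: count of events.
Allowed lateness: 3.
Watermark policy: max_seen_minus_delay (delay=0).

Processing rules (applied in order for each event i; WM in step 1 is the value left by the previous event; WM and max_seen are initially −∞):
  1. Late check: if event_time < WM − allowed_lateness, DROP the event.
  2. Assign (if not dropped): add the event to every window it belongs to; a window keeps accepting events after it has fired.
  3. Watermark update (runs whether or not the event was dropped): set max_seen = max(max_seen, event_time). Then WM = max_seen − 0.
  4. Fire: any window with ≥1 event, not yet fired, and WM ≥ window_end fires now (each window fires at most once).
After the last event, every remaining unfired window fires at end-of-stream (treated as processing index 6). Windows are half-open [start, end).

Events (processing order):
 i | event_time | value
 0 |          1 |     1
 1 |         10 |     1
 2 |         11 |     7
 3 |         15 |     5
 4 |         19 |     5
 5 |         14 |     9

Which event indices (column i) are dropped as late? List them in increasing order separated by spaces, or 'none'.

i=0 t=1 v=1: → [1,6); WM=1
i=1 t=10 v=1: → [10,15); WM=10
i=2 t=11 v=7: → [10,16); WM=11
i=3 t=15 v=5: → [10,20); WM=15
i=4 t=19 v=5: → [10,24); WM=19
i=5 t=14 v=9: DROP (t<19-3); WM=19

5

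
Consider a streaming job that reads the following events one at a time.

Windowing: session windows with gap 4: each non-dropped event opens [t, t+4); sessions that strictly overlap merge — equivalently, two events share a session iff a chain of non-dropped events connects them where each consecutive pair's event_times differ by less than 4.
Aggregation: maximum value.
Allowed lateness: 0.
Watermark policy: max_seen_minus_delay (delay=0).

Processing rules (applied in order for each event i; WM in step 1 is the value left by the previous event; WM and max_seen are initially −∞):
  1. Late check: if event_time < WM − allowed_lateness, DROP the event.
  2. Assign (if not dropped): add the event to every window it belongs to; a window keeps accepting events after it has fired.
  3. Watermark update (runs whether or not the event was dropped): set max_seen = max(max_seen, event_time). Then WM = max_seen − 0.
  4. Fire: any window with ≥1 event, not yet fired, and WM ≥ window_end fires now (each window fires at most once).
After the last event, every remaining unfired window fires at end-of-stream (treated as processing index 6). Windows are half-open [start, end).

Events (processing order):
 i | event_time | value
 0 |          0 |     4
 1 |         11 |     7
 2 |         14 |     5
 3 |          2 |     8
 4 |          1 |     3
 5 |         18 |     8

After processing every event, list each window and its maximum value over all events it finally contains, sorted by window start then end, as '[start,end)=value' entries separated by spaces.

i=0 t=0 v=4: → [0,4); WM=0
i=1 t=11 v=7: → [11,15); WM=11
i=2 t=14 v=5: → [11,18); WM=14
i=3 t=2 v=8: DROP (t<14-0); WM=14
i=4 t=1 v=3: DROP (t<14-0); WM=14
i=5 t=18 v=8: → [18,22); WM=18

[0,4)=4 [11,18)=7 [18,22)=8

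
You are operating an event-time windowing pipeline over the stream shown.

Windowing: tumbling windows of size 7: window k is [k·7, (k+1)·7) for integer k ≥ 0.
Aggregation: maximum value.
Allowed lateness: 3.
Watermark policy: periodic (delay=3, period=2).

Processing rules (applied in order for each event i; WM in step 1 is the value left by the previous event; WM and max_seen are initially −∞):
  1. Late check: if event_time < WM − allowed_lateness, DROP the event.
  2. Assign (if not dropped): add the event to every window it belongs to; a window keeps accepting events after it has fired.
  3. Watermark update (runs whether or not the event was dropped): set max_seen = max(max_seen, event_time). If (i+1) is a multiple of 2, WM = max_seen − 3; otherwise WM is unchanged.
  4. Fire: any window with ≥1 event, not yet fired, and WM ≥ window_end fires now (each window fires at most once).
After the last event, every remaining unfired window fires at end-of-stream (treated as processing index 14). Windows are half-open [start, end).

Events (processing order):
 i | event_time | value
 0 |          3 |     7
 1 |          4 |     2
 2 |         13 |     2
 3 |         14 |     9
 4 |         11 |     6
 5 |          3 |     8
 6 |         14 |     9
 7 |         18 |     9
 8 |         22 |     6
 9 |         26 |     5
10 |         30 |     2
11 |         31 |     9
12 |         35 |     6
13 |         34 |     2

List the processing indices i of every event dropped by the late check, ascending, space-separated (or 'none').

5

i=0 t=3 v=7: → [0,7); WM=−∞
i=1 t=4 v=2: → [0,7); WM=1
i=2 t=13 v=2: → [7,14); WM=1
i=3 t=14 v=9: → [14,21); WM=11; [0,7) fires=7
i=4 t=11 v=6: → [7,14); WM=11
i=5 t=3 v=8: DROP (t<11-3); WM=11
i=6 t=14 v=9: → [14,21); WM=11
i=7 t=18 v=9: → [14,21); WM=15; [7,14) fires=6
i=8 t=22 v=6: → [21,28); WM=15
i=9 t=26 v=5: → [21,28); WM=23; [14,21) fires=9
i=10 t=30 v=2: → [28,35); WM=23
i=11 t=31 v=9: → [28,35); WM=28; [21,28) fires=6
i=12 t=35 v=6: → [35,42); WM=28
i=13 t=34 v=2: → [28,35); WM=32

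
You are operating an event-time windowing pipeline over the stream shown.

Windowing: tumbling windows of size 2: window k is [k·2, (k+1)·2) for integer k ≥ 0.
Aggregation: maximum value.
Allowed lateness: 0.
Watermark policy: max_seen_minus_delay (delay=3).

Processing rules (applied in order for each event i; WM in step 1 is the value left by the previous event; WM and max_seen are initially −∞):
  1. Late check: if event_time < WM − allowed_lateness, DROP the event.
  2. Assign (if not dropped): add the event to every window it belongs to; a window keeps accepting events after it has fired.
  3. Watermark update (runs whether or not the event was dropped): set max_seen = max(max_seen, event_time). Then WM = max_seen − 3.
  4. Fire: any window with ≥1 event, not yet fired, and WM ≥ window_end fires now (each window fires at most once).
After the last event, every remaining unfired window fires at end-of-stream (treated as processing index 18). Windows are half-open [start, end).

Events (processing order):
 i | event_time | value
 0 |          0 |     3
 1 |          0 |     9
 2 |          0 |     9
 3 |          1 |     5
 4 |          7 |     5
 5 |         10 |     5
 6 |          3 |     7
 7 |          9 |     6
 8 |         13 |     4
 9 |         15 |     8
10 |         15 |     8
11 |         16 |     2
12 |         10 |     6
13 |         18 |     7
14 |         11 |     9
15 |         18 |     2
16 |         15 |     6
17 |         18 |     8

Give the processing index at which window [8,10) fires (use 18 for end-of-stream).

i=0 t=0 v=3: → [0,2); WM=-3
i=1 t=0 v=9: → [0,2); WM=-3
i=2 t=0 v=9: → [0,2); WM=-3
i=3 t=1 v=5: → [0,2); WM=-2
i=4 t=7 v=5: → [6,8); WM=4; [0,2) fires=9
i=5 t=10 v=5: → [10,12); WM=7
i=6 t=3 v=7: DROP (t<7-0); WM=7
i=7 t=9 v=6: → [8,10); WM=7
i=8 t=13 v=4: → [12,14); WM=10; [6,8) fires=5 [8,10) fires=6
i=9 t=15 v=8: → [14,16); WM=12; [10,12) fires=5
i=10 t=15 v=8: → [14,16); WM=12
i=11 t=16 v=2: → [16,18); WM=13
i=12 t=10 v=6: DROP (t<13-0); WM=13
i=13 t=18 v=7: → [18,20); WM=15; [12,14) fires=4
i=14 t=11 v=9: DROP (t<15-0); WM=15
i=15 t=18 v=2: → [18,20); WM=15
i=16 t=15 v=6: → [14,16); WM=15
i=17 t=18 v=8: → [18,20); WM=15

8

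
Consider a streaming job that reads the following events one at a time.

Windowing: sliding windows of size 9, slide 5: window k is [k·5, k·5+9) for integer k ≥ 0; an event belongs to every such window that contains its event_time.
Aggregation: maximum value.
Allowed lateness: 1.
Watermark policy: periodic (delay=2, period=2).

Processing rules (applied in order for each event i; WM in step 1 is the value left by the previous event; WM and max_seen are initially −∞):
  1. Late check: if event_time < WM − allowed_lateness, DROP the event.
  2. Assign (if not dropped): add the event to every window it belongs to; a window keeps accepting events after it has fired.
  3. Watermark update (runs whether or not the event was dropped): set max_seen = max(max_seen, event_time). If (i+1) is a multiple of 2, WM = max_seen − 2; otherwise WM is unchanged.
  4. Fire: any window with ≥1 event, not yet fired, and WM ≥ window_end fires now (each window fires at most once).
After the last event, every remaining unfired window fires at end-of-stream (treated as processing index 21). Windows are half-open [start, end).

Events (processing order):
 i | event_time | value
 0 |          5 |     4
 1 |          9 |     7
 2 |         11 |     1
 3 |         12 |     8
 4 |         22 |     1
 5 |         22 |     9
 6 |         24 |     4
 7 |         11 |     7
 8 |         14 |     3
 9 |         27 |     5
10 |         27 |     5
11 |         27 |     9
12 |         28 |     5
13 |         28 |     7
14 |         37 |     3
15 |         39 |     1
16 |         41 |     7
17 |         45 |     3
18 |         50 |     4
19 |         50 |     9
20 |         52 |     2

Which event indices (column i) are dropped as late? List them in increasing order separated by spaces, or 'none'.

7 8

i=0 t=5 v=4: → [5,14),[0,9); WM=−∞
i=1 t=9 v=7: → [5,14); WM=7
i=2 t=11 v=1: → [10,19),[5,14); WM=7
i=3 t=12 v=8: → [10,19),[5,14); WM=10; [0,9) fires=4
i=4 t=22 v=1: → [20,29),[15,24); WM=10
i=5 t=22 v=9: → [20,29),[15,24); WM=20; [5,14) fires=8 [10,19) fires=8
i=6 t=24 v=4: → [20,29); WM=20
i=7 t=11 v=7: DROP (t<20-1); WM=22
i=8 t=14 v=3: DROP (t<22-1); WM=22
i=9 t=27 v=5: → [25,34),[20,29); WM=25; [15,24) fires=9
i=10 t=27 v=5: → [25,34),[20,29); WM=25
i=11 t=27 v=9: → [25,34),[20,29); WM=25
i=12 t=28 v=5: → [25,34),[20,29); WM=25
i=13 t=28 v=7: → [25,34),[20,29); WM=26
i=14 t=37 v=3: → [35,44),[30,39); WM=26
i=15 t=39 v=1: → [35,44); WM=37; [20,29) fires=9 [25,34) fires=9
i=16 t=41 v=7: → [40,49),[35,44); WM=37
i=17 t=45 v=3: → [45,54),[40,49); WM=43; [30,39) fires=3
i=18 t=50 v=4: → [50,59),[45,54); WM=43
i=19 t=50 v=9: → [50,59),[45,54); WM=48; [35,44) fires=7
i=20 t=52 v=2: → [50,59),[45,54); WM=48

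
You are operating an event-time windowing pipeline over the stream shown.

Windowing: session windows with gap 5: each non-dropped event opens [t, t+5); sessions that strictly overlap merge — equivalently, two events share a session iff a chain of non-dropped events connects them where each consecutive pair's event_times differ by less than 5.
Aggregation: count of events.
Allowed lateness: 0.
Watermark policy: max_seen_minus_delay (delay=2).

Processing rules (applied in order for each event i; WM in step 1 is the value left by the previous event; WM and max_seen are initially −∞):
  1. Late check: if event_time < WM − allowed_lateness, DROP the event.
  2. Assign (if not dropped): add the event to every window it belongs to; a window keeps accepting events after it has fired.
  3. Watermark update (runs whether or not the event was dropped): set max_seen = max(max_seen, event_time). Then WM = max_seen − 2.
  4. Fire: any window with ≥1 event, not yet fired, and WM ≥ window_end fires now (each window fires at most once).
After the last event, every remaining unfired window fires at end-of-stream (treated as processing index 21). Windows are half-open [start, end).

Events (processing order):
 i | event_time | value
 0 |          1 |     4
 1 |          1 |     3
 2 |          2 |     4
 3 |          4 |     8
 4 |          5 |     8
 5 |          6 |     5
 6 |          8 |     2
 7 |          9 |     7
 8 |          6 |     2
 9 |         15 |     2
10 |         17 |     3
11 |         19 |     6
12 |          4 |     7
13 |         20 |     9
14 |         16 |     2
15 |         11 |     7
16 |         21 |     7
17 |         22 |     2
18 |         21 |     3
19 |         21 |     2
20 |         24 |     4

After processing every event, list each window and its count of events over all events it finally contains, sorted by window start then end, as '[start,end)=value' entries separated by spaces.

[1,14)=8 [15,29)=9

i=0 t=1 v=4: → [1,6); WM=-1
i=1 t=1 v=3: → [1,6); WM=-1
i=2 t=2 v=4: → [1,7); WM=0
i=3 t=4 v=8: → [1,9); WM=2
i=4 t=5 v=8: → [1,10); WM=3
i=5 t=6 v=5: → [1,11); WM=4
i=6 t=8 v=2: → [1,13); WM=6
i=7 t=9 v=7: → [1,14); WM=7
i=8 t=6 v=2: DROP (t<7-0); WM=7
i=9 t=15 v=2: → [15,20); WM=13
i=10 t=17 v=3: → [15,22); WM=15
i=11 t=19 v=6: → [15,24); WM=17
i=12 t=4 v=7: DROP (t<17-0); WM=17
i=13 t=20 v=9: → [15,25); WM=18
i=14 t=16 v=2: DROP (t<18-0); WM=18
i=15 t=11 v=7: DROP (t<18-0); WM=18
i=16 t=21 v=7: → [15,26); WM=19
i=17 t=22 v=2: → [15,27); WM=20
i=18 t=21 v=3: → [15,27); WM=20
i=19 t=21 v=2: → [15,27); WM=20
i=20 t=24 v=4: → [15,29); WM=22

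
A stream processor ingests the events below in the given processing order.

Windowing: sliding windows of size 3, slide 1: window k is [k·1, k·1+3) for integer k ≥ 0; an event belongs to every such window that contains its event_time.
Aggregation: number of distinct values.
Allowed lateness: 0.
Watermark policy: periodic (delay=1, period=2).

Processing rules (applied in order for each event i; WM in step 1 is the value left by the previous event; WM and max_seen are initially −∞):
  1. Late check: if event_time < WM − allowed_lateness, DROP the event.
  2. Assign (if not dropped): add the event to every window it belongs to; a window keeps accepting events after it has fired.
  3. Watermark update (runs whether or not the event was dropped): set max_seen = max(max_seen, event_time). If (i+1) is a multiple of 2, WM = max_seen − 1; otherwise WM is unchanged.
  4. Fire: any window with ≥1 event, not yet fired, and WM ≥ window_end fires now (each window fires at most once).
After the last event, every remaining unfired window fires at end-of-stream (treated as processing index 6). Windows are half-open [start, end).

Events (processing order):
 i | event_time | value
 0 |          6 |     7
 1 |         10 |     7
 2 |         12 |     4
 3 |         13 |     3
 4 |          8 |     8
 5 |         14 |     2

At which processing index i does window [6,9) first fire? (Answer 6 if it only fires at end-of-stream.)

1

i=0 t=6 v=7: → [6,9),[5,8),[4,7); WM=−∞
i=1 t=10 v=7: → [10,13),[9,12),[8,11); WM=9; [4,7) fires=1 [5,8) fires=1 [6,9) fires=1
i=2 t=12 v=4: → [12,15),[11,14),[10,13); WM=9
i=3 t=13 v=3: → [13,16),[12,15),[11,14); WM=12; [8,11) fires=1 [9,12) fires=1
i=4 t=8 v=8: DROP (t<12-0); WM=12
i=5 t=14 v=2: → [14,17),[13,16),[12,15); WM=13; [10,13) fires=2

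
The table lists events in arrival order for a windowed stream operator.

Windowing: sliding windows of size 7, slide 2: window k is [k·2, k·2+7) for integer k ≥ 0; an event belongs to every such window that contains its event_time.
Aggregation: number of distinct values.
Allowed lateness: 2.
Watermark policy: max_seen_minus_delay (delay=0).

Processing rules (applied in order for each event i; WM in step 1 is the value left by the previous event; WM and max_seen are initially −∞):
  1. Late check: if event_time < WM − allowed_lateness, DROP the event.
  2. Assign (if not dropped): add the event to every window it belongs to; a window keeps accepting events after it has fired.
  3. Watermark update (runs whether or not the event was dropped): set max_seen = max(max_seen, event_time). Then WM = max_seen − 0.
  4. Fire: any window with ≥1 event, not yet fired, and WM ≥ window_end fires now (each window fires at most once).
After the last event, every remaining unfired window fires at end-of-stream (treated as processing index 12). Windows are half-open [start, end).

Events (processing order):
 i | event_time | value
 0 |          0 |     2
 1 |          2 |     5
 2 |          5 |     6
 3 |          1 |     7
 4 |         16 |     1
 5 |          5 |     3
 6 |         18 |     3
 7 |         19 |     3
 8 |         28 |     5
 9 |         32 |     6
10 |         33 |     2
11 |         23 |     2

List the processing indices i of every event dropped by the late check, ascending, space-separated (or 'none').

i=0 t=0 v=2: → [0,7); WM=0
i=1 t=2 v=5: → [2,9),[0,7); WM=2
i=2 t=5 v=6: → [4,11),[2,9),[0,7); WM=5
i=3 t=1 v=7: DROP (t<5-2); WM=5
i=4 t=16 v=1: → [16,23),[14,21),[12,19),[10,17); WM=16; [0,7) fires=3 [2,9) fires=2 [4,11) fires=1
i=5 t=5 v=3: DROP (t<16-2); WM=16
i=6 t=18 v=3: → [18,25),[16,23),[14,21),[12,19); WM=18; [10,17) fires=1
i=7 t=19 v=3: → [18,25),[16,23),[14,21); WM=19; [12,19) fires=2
i=8 t=28 v=5: → [28,35),[26,33),[24,31),[22,29); WM=28; [14,21) fires=2 [16,23) fires=2 [18,25) fires=1
i=9 t=32 v=6: → [32,39),[30,37),[28,35),[26,33); WM=32; [22,29) fires=1 [24,31) fires=1
i=10 t=33 v=2: → [32,39),[30,37),[28,35); WM=33; [26,33) fires=2
i=11 t=23 v=2: DROP (t<33-2); WM=33

3 5 11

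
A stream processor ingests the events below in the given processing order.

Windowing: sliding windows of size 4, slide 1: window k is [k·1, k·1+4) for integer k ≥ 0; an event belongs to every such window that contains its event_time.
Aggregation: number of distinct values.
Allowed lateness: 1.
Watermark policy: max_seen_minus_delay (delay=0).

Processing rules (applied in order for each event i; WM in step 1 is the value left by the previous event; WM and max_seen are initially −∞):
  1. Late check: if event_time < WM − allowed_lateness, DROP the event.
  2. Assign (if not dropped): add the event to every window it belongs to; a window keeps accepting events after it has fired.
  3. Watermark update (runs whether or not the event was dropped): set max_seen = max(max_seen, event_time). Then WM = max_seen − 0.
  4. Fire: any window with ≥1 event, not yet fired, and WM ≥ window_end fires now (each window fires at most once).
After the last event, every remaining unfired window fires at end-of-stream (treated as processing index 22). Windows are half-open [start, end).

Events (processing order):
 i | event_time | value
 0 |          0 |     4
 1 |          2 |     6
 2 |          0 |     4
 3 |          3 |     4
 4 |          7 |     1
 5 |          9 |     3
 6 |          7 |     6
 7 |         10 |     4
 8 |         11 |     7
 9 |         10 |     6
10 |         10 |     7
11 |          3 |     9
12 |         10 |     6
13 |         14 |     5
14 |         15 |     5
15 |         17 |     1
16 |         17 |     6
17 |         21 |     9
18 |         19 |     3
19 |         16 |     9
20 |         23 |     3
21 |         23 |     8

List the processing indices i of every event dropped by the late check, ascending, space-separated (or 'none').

i=0 t=0 v=4: → [0,4); WM=0
i=1 t=2 v=6: → [2,6),[1,5),[0,4); WM=2
i=2 t=0 v=4: DROP (t<2-1); WM=2
i=3 t=3 v=4: → [3,7),[2,6),[1,5),[0,4); WM=3
i=4 t=7 v=1: → [7,11),[6,10),[5,9),[4,8); WM=7; [0,4) fires=2 [1,5) fires=2 [2,6) fires=2 [3,7) fires=1
i=5 t=9 v=3: → [9,13),[8,12),[7,11),[6,10); WM=9; [4,8) fires=1 [5,9) fires=1
i=6 t=7 v=6: DROP (t<9-1); WM=9
i=7 t=10 v=4: → [10,14),[9,13),[8,12),[7,11); WM=10; [6,10) fires=2
i=8 t=11 v=7: → [11,15),[10,14),[9,13),[8,12); WM=11; [7,11) fires=3
i=9 t=10 v=6: → [10,14),[9,13),[8,12),[7,11); WM=11
i=10 t=10 v=7: → [10,14),[9,13),[8,12),[7,11); WM=11
i=11 t=3 v=9: DROP (t<11-1); WM=11
i=12 t=10 v=6: → [10,14),[9,13),[8,12),[7,11); WM=11
i=13 t=14 v=5: → [14,18),[13,17),[12,16),[11,15); WM=14; [8,12) fires=4 [9,13) fires=4 [10,14) fires=3
i=14 t=15 v=5: → [15,19),[14,18),[13,17),[12,16); WM=15; [11,15) fires=2
i=15 t=17 v=1: → [17,21),[16,20),[15,19),[14,18); WM=17; [12,16) fires=1 [13,17) fires=1
i=16 t=17 v=6: → [17,21),[16,20),[15,19),[14,18); WM=17
i=17 t=21 v=9: → [21,25),[20,24),[19,23),[18,22); WM=21; [14,18) fires=3 [15,19) fires=3 [16,20) fires=2 [17,21) fires=2
i=18 t=19 v=3: DROP (t<21-1); WM=21
i=19 t=16 v=9: DROP (t<21-1); WM=21
i=20 t=23 v=3: → [23,27),[22,26),[21,25),[20,24); WM=23; [18,22) fires=1 [19,23) fires=1
i=21 t=23 v=8: → [23,27),[22,26),[21,25),[20,24); WM=23

2 6 11 18 19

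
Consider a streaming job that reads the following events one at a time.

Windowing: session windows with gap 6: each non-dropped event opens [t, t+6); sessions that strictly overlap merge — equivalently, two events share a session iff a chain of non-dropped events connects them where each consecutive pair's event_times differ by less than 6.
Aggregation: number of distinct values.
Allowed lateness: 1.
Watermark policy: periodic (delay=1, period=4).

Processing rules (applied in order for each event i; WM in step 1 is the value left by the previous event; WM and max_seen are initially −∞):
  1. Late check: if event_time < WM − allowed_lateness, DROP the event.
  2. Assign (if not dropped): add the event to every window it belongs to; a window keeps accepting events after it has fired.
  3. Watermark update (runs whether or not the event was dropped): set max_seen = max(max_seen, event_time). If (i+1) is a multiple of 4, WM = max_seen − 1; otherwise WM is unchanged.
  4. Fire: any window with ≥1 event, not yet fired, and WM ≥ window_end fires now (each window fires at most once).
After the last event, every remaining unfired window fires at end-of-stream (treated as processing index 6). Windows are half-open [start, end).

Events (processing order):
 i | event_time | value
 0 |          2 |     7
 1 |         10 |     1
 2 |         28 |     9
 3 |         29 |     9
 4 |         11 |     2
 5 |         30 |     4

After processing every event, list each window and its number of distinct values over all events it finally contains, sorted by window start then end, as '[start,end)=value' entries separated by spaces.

i=0 t=2 v=7: → [2,8); WM=−∞
i=1 t=10 v=1: → [10,16); WM=−∞
i=2 t=28 v=9: → [28,34); WM=−∞
i=3 t=29 v=9: → [28,35); WM=28
i=4 t=11 v=2: DROP (t<28-1); WM=28
i=5 t=30 v=4: → [28,36); WM=28

[2,8)=1 [10,16)=1 [28,36)=2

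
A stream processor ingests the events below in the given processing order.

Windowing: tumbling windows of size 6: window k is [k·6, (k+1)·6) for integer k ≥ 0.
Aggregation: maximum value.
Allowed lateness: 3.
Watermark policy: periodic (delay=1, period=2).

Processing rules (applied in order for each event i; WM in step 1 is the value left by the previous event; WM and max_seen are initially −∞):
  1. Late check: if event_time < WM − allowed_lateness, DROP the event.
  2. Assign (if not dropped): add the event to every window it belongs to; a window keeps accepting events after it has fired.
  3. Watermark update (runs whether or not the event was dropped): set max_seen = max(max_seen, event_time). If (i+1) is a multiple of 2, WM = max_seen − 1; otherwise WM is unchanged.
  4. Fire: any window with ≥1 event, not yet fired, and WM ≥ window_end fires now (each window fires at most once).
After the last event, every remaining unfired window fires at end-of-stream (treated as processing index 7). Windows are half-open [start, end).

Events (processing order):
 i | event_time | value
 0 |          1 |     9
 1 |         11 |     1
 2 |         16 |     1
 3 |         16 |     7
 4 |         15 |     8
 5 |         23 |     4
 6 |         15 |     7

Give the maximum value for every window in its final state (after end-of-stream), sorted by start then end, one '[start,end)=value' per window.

i=0 t=1 v=9: → [0,6); WM=−∞
i=1 t=11 v=1: → [6,12); WM=10; [0,6) fires=9
i=2 t=16 v=1: → [12,18); WM=10
i=3 t=16 v=7: → [12,18); WM=15; [6,12) fires=1
i=4 t=15 v=8: → [12,18); WM=15
i=5 t=23 v=4: → [18,24); WM=22; [12,18) fires=8
i=6 t=15 v=7: DROP (t<22-3); WM=22

[0,6)=9 [6,12)=1 [12,18)=8 [18,24)=4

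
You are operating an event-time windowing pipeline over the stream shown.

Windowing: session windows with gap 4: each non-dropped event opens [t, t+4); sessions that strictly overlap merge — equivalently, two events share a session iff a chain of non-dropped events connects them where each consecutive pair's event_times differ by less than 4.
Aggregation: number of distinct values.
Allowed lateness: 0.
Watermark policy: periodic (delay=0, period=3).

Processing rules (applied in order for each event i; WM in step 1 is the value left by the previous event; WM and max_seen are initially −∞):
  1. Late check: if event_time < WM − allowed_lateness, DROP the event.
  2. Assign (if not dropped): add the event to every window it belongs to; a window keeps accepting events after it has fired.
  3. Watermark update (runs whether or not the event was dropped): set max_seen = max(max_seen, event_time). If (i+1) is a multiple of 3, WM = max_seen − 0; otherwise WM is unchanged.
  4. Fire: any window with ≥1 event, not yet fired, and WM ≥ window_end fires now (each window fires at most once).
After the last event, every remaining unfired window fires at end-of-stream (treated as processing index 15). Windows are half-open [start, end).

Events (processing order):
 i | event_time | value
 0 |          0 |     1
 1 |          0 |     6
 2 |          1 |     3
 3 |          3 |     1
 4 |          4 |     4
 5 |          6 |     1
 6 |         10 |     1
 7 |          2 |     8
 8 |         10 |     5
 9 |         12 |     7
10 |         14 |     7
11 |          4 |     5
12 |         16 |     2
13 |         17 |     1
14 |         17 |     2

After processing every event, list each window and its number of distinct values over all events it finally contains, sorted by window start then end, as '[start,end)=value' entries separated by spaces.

[0,10)=4 [10,21)=4

i=0 t=0 v=1: → [0,4); WM=−∞
i=1 t=0 v=6: → [0,4); WM=−∞
i=2 t=1 v=3: → [0,5); WM=1
i=3 t=3 v=1: → [0,7); WM=1
i=4 t=4 v=4: → [0,8); WM=1
i=5 t=6 v=1: → [0,10); WM=6
i=6 t=10 v=1: → [10,14); WM=6
i=7 t=2 v=8: DROP (t<6-0); WM=6
i=8 t=10 v=5: → [10,14); WM=10
i=9 t=12 v=7: → [10,16); WM=10
i=10 t=14 v=7: → [10,18); WM=10
i=11 t=4 v=5: DROP (t<10-0); WM=14
i=12 t=16 v=2: → [10,20); WM=14
i=13 t=17 v=1: → [10,21); WM=14
i=14 t=17 v=2: → [10,21); WM=17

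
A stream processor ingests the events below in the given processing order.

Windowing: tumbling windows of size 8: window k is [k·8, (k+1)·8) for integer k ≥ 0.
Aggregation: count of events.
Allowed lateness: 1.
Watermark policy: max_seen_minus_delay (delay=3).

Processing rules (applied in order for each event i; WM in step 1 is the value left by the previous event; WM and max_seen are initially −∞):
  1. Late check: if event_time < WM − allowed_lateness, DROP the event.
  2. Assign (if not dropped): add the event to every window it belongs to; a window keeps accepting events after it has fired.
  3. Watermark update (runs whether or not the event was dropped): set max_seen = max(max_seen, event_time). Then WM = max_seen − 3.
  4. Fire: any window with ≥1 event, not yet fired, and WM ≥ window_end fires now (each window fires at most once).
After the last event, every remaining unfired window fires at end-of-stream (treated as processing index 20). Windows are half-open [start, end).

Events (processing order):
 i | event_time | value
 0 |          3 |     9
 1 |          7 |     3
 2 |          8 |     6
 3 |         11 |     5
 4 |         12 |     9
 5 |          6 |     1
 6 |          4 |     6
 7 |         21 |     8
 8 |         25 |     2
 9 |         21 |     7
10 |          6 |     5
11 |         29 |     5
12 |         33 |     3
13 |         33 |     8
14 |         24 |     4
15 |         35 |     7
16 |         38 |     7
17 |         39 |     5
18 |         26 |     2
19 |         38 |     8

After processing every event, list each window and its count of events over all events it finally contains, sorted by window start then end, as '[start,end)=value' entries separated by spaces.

[0,8)=2 [8,16)=3 [16,24)=2 [24,32)=2 [32,40)=6

i=0 t=3 v=9: → [0,8); WM=0
i=1 t=7 v=3: → [0,8); WM=4
i=2 t=8 v=6: → [8,16); WM=5
i=3 t=11 v=5: → [8,16); WM=8; [0,8) fires=2
i=4 t=12 v=9: → [8,16); WM=9
i=5 t=6 v=1: DROP (t<9-1); WM=9
i=6 t=4 v=6: DROP (t<9-1); WM=9
i=7 t=21 v=8: → [16,24); WM=18; [8,16) fires=3
i=8 t=25 v=2: → [24,32); WM=22
i=9 t=21 v=7: → [16,24); WM=22
i=10 t=6 v=5: DROP (t<22-1); WM=22
i=11 t=29 v=5: → [24,32); WM=26; [16,24) fires=2
i=12 t=33 v=3: → [32,40); WM=30
i=13 t=33 v=8: → [32,40); WM=30
i=14 t=24 v=4: DROP (t<30-1); WM=30
i=15 t=35 v=7: → [32,40); WM=32; [24,32) fires=2
i=16 t=38 v=7: → [32,40); WM=35
i=17 t=39 v=5: → [32,40); WM=36
i=18 t=26 v=2: DROP (t<36-1); WM=36
i=19 t=38 v=8: → [32,40); WM=36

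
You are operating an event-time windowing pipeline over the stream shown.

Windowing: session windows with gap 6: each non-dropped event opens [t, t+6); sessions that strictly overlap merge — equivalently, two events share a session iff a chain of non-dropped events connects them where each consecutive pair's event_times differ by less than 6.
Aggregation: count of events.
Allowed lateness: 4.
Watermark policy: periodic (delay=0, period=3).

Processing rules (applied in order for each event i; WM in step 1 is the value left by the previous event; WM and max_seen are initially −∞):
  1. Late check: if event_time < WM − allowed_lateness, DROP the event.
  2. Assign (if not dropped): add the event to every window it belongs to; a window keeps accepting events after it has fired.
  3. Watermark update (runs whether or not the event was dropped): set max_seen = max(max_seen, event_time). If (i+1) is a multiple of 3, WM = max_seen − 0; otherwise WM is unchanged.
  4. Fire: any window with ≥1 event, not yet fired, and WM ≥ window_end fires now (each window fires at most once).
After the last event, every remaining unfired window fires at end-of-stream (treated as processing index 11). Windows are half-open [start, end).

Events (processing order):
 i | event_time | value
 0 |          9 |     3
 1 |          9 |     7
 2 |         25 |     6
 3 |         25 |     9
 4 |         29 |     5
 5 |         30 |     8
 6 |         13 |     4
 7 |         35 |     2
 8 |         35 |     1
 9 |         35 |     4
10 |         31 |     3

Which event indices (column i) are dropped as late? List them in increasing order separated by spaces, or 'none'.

i=0 t=9 v=3: → [9,15); WM=−∞
i=1 t=9 v=7: → [9,15); WM=−∞
i=2 t=25 v=6: → [25,31); WM=25
i=3 t=25 v=9: → [25,31); WM=25
i=4 t=29 v=5: → [25,35); WM=25
i=5 t=30 v=8: → [25,36); WM=30
i=6 t=13 v=4: DROP (t<30-4); WM=30
i=7 t=35 v=2: → [25,41); WM=30
i=8 t=35 v=1: → [25,41); WM=35
i=9 t=35 v=4: → [25,41); WM=35
i=10 t=31 v=3: → [25,41); WM=35

6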